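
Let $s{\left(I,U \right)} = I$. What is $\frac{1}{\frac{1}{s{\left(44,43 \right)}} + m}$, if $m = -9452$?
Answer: $- \frac{44}{415887} \approx -0.0001058$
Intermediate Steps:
$\frac{1}{\frac{1}{s{\left(44,43 \right)}} + m} = \frac{1}{\frac{1}{44} - 9452} = \frac{1}{- \frac{415887}{44}} = - \frac{44}{415887}$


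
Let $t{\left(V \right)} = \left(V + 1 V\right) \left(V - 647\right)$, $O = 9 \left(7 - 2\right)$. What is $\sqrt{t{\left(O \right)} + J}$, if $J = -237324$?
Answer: $4 i \sqrt{18219} \approx 539.91 i$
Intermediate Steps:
$O = 45$ ($O = 9 \cdot 5 = 45$)
$t{\left(V \right)} = 2 V \left(-647 + V\right)$ ($t{\left(V \right)} = \left(V + V\right) \left(-647 + V\right) = 2 V \left(-647 + V\right)$)
$\sqrt{t{\left(O \right)} + J} = \sqrt{2 \cdot 45 \left(-647 + 45\right) - 237324} = \sqrt{2 \cdot 45 \left(-602\right) - 237324} = \sqrt{-54180 - 237324} = \sqrt{-291504} = 4 i \sqrt{18219}$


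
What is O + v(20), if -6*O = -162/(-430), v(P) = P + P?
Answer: 17173/430 ≈ 39.937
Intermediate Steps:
v(P) = 2*P
O = -27/430 (O = -(-27)/(-430) = -(-27)*(-1)/430 = -⅙*81/215 = -27/430 ≈ -0.062791)
O + v(20) = -27/430 + 2*20 = -27/430 + 40 = 17173/430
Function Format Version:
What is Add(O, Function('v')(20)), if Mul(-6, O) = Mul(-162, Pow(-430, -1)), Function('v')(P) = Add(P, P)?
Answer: Rational(17173, 430) ≈ 39.937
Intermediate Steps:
Function('v')(P) = Mul(2, P)
O = Rational(-27, 430) (O = Mul(Rational(-1, 6), Mul(-162, Pow(-430, -1))) = Mul(Rational(-1, 6), Mul(-162, Rational(-1, 430))) = Mul(Rational(-1, 6), Rational(81, 215)) = Rational(-27, 430) ≈ -0.062791)
Add(O, Function('v')(20)) = Add(Rational(-27, 430), Mul(2, 20)) = Add(Rational(-27, 430), 40) = Rational(17173, 430)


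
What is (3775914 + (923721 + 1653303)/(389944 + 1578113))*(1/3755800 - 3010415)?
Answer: -4667842987420007617088771/410646026700 ≈ -1.1367e+13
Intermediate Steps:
(3775914 + (923721 + 1653303)/(389944 + 1578113))*(1/3755800 - 3010415) = (3775914 + 2577024/1968057)*(1/3755800 - 3010415) = (3775914 + 2577024*(1/1968057))*(-11306516656999/3755800) = (3775914 + 286336/218673)*(-11306516656999/3755800) = (825690728458/218673)*(-11306516656999/3755800) = -4667842987420007617088771/410646026700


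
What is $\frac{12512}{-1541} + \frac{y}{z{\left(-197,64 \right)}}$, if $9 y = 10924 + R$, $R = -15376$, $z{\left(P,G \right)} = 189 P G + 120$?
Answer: $- \frac{972154279}{119735298} \approx -8.1192$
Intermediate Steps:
$z{\left(P,G \right)} = 120 + 189 G P$ ($z{\left(P,G \right)} = 189 G P + 120 = 120 + 189 G P$)
$y = - \frac{1484}{3}$ ($y = \frac{10924 - 15376}{9} = \frac{1}{9} \left(-4452\right) = - \frac{1484}{3} \approx -494.67$)
$\frac{12512}{-1541} + \frac{y}{z{\left(-197,64 \right)}} = \frac{12512}{-1541} - \frac{1484}{3 \left(120 + 189 \cdot 64 \left(-197\right)\right)} = 12512 \left(- \frac{1}{1541}\right) - \frac{1484}{3 \left(120 - 2382912\right)} = - \frac{544}{67} - \frac{1484}{3 \left(-2382792\right)} = - \frac{544}{67} - - \frac{371}{1787094} = - \frac{544}{67} + \frac{371}{1787094} = - \frac{972154279}{119735298}$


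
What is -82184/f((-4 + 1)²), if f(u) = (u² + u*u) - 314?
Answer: 10273/19 ≈ 540.68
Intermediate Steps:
f(u) = -314 + 2*u² (f(u) = (u² + u²) - 314 = 2*u² - 314 = -314 + 2*u²)
-82184/f((-4 + 1)²) = -82184/(-314 + 2*((-4 + 1)²)²) = -82184/(-314 + 2*((-3)²)²) = -82184/(-314 + 2*9²) = -82184/(-314 + 2*81) = -82184/(-314 + 162) = -82184/(-152) = -82184*(-1/152) = 10273/19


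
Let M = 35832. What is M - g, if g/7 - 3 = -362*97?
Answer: 281609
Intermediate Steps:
g = -245777 (g = 21 + 7*(-362*97) = 21 + 7*(-35114) = 21 - 245798 = -245777)
M - g = 35832 - 1*(-245777) = 35832 + 245777 = 281609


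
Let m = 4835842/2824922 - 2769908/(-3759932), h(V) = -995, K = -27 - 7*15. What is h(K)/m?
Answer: -264210176304437/650180278248 ≈ -406.36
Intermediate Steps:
K = -132 (K = -27 - 105 = -132)
m = 3250901391240/1327689328163 (m = 4835842*(1/2824922) - 2769908*(-1/3759932) = 2417921/1412461 + 692477/939983 = 3250901391240/1327689328163 ≈ 2.4485)
h(K)/m = -995/3250901391240/1327689328163 = -995*1327689328163/3250901391240 = -264210176304437/650180278248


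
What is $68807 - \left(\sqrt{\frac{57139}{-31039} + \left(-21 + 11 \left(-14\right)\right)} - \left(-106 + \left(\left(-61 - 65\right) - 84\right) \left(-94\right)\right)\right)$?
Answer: $88441 - \frac{2 i \sqrt{42592988399}}{31039} \approx 88441.0 - 13.298 i$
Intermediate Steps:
$68807 - \left(\sqrt{\frac{57139}{-31039} + \left(-21 + 11 \left(-14\right)\right)} - \left(-106 + \left(\left(-61 - 65\right) - 84\right) \left(-94\right)\right)\right) = 68807 - \left(\sqrt{57139 \left(- \frac{1}{31039}\right) - 175} - \left(-106 + \left(-126 - 84\right) \left(-94\right)\right)\right) = 68807 - \left(\sqrt{- \frac{57139}{31039} - 175} - \left(-106 - -19740\right)\right) = 68807 - \left(\sqrt{- \frac{5488964}{31039}} - \left(-106 + 19740\right)\right) = 68807 - \left(\frac{2 i \sqrt{42592988399}}{31039} - 19634\right) = 68807 - \left(-19634 + \frac{2 i \sqrt{42592988399}}{31039}\right) = 68807 + \left(19634 - \frac{2 i \sqrt{42592988399}}{31039}\right) = 88441 - \frac{2 i \sqrt{42592988399}}{31039}$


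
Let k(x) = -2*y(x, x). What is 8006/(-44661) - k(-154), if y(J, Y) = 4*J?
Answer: -55030358/44661 ≈ -1232.2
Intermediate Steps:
k(x) = -8*x
8006/(-44661) - k(-154) = 8006/(-44661) - (-8)*(-154) = 8006*(-1/44661) - 1*1232 = -8006/44661 - 1232 = -55030358/44661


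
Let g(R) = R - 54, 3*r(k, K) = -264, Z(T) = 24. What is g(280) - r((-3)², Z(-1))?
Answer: 314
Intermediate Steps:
r(k, K) = -88 (r(k, K) = (⅓)*(-264) = -88)
g(R) = -54 + R
g(280) - r((-3)², Z(-1)) = (-54 + 280) - 1*(-88) = 226 + 88 = 314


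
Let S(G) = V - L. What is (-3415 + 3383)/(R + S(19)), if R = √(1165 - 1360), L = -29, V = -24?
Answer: -8/11 + 8*I*√195/55 ≈ -0.72727 + 2.0312*I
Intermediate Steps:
R = I*√195 (R = √(-195) = I*√195 ≈ 13.964*I)
S(G) = 5 (S(G) = -24 - 1*(-29) = -24 + 29 = 5)
(-3415 + 3383)/(R + S(19)) = (-3415 + 3383)/(I*√195 + 5) = -32/(5 + I*√195)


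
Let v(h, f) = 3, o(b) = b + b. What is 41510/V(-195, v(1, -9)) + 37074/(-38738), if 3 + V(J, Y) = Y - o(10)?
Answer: -80437793/38738 ≈ -2076.5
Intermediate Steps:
o(b) = 2*b
V(J, Y) = -23 + Y (V(J, Y) = -3 + (Y - 2*10) = -3 + (Y - 1*20) = -3 + (Y - 20) = -3 + (-20 + Y) = -23 + Y)
41510/V(-195, v(1, -9)) + 37074/(-38738) = 41510/(-23 + 3) + 37074/(-38738) = 41510/(-20) + 37074*(-1/38738) = 41510*(-1/20) - 18537/19369 = -4151/2 - 18537/19369 = -80437793/38738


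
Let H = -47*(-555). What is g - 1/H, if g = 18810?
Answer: 490658849/26085 ≈ 18810.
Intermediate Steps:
H = 26085
g - 1/H = 18810 - 1/26085 = 490658849/26085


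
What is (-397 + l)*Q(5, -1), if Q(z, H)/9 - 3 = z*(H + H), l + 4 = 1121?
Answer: -45360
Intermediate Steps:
l = 1117 (l = -4 + 1121 = 1117)
Q(z, H) = 27 + 18*H*z (Q(z, H) = 27 + 9*(z*(H + H)) = 27 + 9*(z*(2*H)) = 27 + 9*(2*H*z) = 27 + 18*H*z)
(-397 + l)*Q(5, -1) = (-397 + 1117)*(27 + 18*(-1)*5) = 720*(27 - 90) = 720*(-63) = -45360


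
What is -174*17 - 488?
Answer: -3446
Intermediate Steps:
-174*17 - 488 = -58*51 - 488 = -2958 - 488 = -3446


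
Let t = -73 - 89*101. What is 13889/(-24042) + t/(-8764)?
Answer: 12018176/26338011 ≈ 0.45631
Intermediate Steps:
t = -9062 (t = -73 - 8989 = -9062)
13889/(-24042) + t/(-8764) = 13889/(-24042) - 9062/(-8764) = 13889*(-1/24042) - 9062*(-1/8764) = -13889/24042 + 4531/4382 = 12018176/26338011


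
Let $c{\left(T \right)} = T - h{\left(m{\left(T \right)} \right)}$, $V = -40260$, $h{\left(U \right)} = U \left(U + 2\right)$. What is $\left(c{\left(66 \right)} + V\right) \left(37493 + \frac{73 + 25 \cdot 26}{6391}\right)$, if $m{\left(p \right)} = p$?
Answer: $- \frac{973330290132}{581} \approx -1.6753 \cdot 10^{9}$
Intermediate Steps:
$h{\left(U \right)} = U \left(2 + U\right)$
$c{\left(T \right)} = T - T \left(2 + T\right)$
$\left(c{\left(66 \right)} + V\right) \left(37493 + \frac{73 + 25 \cdot 26}{6391}\right) = \left(66 \left(-1 - 66\right) - 40260\right) \left(37493 + \frac{73 + 25 \cdot 26}{6391}\right) = \left(66 \left(-1 - 66\right) - 40260\right) \left(37493 + \left(73 + 650\right) \frac{1}{6391}\right) = \left(66 \left(-67\right) - 40260\right) \left(37493 + 723 \cdot \frac{1}{6391}\right) = \left(-4422 - 40260\right) \left(37493 + \frac{723}{6391}\right) = \left(-44682\right) \frac{239618486}{6391} = - \frac{973330290132}{581}$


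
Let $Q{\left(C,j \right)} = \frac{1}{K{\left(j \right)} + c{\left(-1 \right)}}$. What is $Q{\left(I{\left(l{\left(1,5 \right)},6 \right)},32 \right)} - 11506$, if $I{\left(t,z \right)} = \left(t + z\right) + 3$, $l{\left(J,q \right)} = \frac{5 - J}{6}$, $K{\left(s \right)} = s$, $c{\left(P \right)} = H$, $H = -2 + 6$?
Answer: $- \frac{414215}{36} \approx -11506.0$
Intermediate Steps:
$H = 4$
$c{\left(P \right)} = 4$
$l{\left(J,q \right)} = \frac{5}{6} - \frac{J}{6}$ ($l{\left(J,q \right)} = \left(5 - J\right) \frac{1}{6} = \frac{5}{6} - \frac{J}{6}$)
$I{\left(t,z \right)} = 3 + t + z$
$Q{\left(C,j \right)} = \frac{1}{4 + j}$ ($Q{\left(C,j \right)} = \frac{1}{j + 4} = \frac{1}{4 + j}$)
$Q{\left(I{\left(l{\left(1,5 \right)},6 \right)},32 \right)} - 11506 = \frac{1}{4 + 32} - 11506 = \frac{1}{36} - 11506 = - \frac{414215}{36}$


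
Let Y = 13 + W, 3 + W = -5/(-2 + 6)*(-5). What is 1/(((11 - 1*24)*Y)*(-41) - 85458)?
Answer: -4/307187 ≈ -1.3021e-5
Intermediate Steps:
W = 13/4 (W = -3 - 5/(-2 + 6)*(-5) = -3 - 5/4*(-5) = -3 + 25/4 = 13/4 ≈ 3.2500)
Y = 65/4 (Y = 13 + 13/4 = 65/4 ≈ 16.250)
1/(((11 - 1*24)*Y)*(-41) - 85458) = 1/(((11 - 1*24)*(65/4))*(-41) - 85458) = 1/(((11 - 24)*(65/4))*(-41) - 85458) = 1/(-13*65/4*(-41) - 85458) = 1/(-845/4*(-41) - 85458) = 1/(34645/4 - 85458) = 1/(-307187/4) = -4/307187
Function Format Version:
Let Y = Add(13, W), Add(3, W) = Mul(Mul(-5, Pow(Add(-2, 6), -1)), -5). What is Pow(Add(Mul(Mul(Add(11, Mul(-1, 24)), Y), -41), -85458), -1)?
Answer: Rational(-4, 307187) ≈ -1.3021e-5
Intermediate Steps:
W = Rational(13, 4) (W = Add(-3, Mul(Mul(-5, Pow(Add(-2, 6), -1)), -5)) = Add(-3, Mul(Mul(-5, Pow(4, -1)), -5)) = Add(-3, Mul(Mul(-5, Rational(1, 4)), -5)) = Add(-3, Mul(Rational(-5, 4), -5)) = Add(-3, Rational(25, 4)) = Rational(13, 4) ≈ 3.2500)
Y = Rational(65, 4) (Y = Add(13, Rational(13, 4)) = Rational(65, 4) ≈ 16.250)
Pow(Add(Mul(Mul(Add(11, Mul(-1, 24)), Y), -41), -85458), -1) = Pow(Add(Mul(Mul(Add(11, Mul(-1, 24)), Rational(65, 4)), -41), -85458), -1) = Pow(Add(Mul(Mul(Add(11, -24), Rational(65, 4)), -41), -85458), -1) = Pow(Add(Mul(Mul(-13, Rational(65, 4)), -41), -85458), -1) = Pow(Add(Mul(Rational(-845, 4), -41), -85458), -1) = Pow(Add(Rational(34645, 4), -85458), -1) = Pow(Rational(-307187, 4), -1) = Rational(-4, 307187)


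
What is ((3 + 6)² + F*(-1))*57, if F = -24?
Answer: 5985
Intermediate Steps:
((3 + 6)² + F*(-1))*57 = ((3 + 6)² - 24*(-1))*57 = (9² + 24)*57 = (81 + 24)*57 = 105*57 = 5985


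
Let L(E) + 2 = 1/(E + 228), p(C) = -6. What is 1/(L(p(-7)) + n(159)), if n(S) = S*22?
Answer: 222/776113 ≈ 0.00028604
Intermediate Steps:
n(S) = 22*S
L(E) = -2 + 1/(228 + E) (L(E) = -2 + 1/(E + 228) = -2 + 1/(228 + E))
1/(L(p(-7)) + n(159)) = 1/((-455 - 2*(-6))/(228 - 6) + 22*159) = 1/((-455 + 12)/222 + 3498) = 1/((1/222)*(-443) + 3498) = 1/(-443/222 + 3498) = 1/(776113/222) = 222/776113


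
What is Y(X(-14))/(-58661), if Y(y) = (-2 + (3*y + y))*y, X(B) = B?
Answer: -812/58661 ≈ -0.013842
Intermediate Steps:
Y(y) = y*(-2 + 4*y) (Y(y) = (-2 + 4*y)*y = y*(-2 + 4*y))
Y(X(-14))/(-58661) = (2*(-14)*(-1 + 2*(-14)))/(-58661) = (2*(-14)*(-1 - 28))*(-1/58661) = (2*(-14)*(-29))*(-1/58661) = 812*(-1/58661) = -812/58661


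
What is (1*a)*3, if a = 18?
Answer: 54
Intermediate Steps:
(1*a)*3 = (1*18)*3 = 18*3 = 54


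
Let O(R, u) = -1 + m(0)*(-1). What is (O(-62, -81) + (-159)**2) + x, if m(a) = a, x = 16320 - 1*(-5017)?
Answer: 46617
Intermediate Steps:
x = 21337 (x = 16320 + 5017 = 21337)
O(R, u) = -1 (O(R, u) = -1 + 0*(-1) = -1 + 0 = -1)
(O(-62, -81) + (-159)**2) + x = (-1 + (-159)**2) + 21337 = (-1 + 25281) + 21337 = 25280 + 21337 = 46617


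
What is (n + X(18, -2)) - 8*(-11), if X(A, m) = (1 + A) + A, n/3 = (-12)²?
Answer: 557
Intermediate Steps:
n = 432 (n = 3*(-12)² = 3*144 = 432)
X(A, m) = 1 + 2*A
(n + X(18, -2)) - 8*(-11) = (432 + (1 + 2*18)) - 8*(-11) = (432 + (1 + 36)) + 88 = (432 + 37) + 88 = 469 + 88 = 557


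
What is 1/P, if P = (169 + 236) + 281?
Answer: 1/686 ≈ 0.0014577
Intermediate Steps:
P = 686 (P = 405 + 281 = 686)
1/P = 1/686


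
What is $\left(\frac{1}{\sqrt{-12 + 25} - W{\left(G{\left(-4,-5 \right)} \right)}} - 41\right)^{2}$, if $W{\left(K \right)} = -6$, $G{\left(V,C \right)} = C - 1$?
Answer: $\frac{877982}{529} + \frac{1874 \sqrt{13}}{529} \approx 1672.5$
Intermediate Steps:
$G{\left(V,C \right)} = -1 + C$
$\left(\frac{1}{\sqrt{-12 + 25} - W{\left(G{\left(-4,-5 \right)} \right)}} - 41\right)^{2} = \left(\frac{1}{\sqrt{-12 + 25} - -6} - 41\right)^{2} = \left(\frac{1}{\sqrt{13} + 6} - 41\right)^{2} = \left(\frac{1}{6 + \sqrt{13}} - 41\right)^{2} = \left(-41 + \frac{1}{6 + \sqrt{13}}\right)^{2}$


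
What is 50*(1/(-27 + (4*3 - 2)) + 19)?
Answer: 16100/17 ≈ 947.06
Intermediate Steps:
50*(1/(-27 + (4*3 - 2)) + 19) = 50*(1/(-27 + (12 - 2)) + 19) = 50*(1/(-27 + 10) + 19) = 50*(1/(-17) + 19) = 50*(-1/17 + 19) = 50*(322/17) = 16100/17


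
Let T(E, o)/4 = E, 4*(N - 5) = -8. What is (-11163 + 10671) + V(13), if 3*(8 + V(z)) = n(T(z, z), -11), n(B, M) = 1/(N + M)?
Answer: -12001/24 ≈ -500.04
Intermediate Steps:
N = 3 (N = 5 + (¼)*(-8) = 5 - 2 = 3)
T(E, o) = 4*E
n(B, M) = 1/(3 + M)
V(z) = -193/24 (V(z) = -8 + 1/(3*(3 - 11)) = -8 + (⅓)/(-8) = -8 + (⅓)*(-⅛) = -8 - 1/24 = -193/24)
(-11163 + 10671) + V(13) = (-11163 + 10671) - 193/24 = -492 - 193/24 = -12001/24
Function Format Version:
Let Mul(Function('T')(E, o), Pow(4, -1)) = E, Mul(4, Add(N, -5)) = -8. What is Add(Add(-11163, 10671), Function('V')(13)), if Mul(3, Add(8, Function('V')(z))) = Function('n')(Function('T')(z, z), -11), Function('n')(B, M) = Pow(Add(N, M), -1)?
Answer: Rational(-12001, 24) ≈ -500.04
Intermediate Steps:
N = 3 (N = Add(5, Mul(Rational(1, 4), -8)) = Add(5, -2) = 3)
Function('T')(E, o) = Mul(4, E)
Function('n')(B, M) = Pow(Add(3, M), -1)
Function('V')(z) = Rational(-193, 24) (Function('V')(z) = Add(-8, Mul(Rational(1, 3), Pow(Add(3, -11), -1))) = Add(-8, Mul(Rational(1, 3), Pow(-8, -1))) = Add(-8, Mul(Rational(1, 3), Rational(-1, 8))) = Add(-8, Rational(-1, 24)) = Rational(-193, 24))
Add(Add(-11163, 10671), Function('V')(13)) = Add(Add(-11163, 10671), Rational(-193, 24)) = Add(-492, Rational(-193, 24)) = Rational(-12001, 24)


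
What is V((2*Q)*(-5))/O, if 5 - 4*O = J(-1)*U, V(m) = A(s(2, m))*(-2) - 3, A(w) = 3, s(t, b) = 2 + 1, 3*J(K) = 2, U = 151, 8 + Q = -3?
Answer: 108/287 ≈ 0.37631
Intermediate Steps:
Q = -11 (Q = -8 - 3 = -11)
J(K) = 2/3 (J(K) = (1/3)*2 = 2/3)
s(t, b) = 3
V(m) = -9 (V(m) = 3*(-2) - 3 = -6 - 3 = -9)
O = -287/12 (O = 5/4 - 151/6 = -287/12 ≈ -23.917)
V((2*Q)*(-5))/O = -9/(-287/12) = -9*(-12/287) = 108/287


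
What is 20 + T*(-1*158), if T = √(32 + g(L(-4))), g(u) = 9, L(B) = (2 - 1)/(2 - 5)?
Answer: 20 - 158*√41 ≈ -991.69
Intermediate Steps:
L(B) = -⅓ (L(B) = 1/(-3) = 1*(-⅓) = -⅓)
T = √41 (T = √(32 + 9) = √41 ≈ 6.4031)
20 + T*(-1*158) = 20 + √41*(-1*158) = 20 + √41*(-158) = 20 - 158*√41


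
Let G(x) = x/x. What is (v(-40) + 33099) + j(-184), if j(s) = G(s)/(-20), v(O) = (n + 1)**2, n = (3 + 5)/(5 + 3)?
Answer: 662059/20 ≈ 33103.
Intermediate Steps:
G(x) = 1
n = 1 (n = 8/8 = 8*(1/8) = 1)
v(O) = 4 (v(O) = (1 + 1)**2 = 2**2 = 4)
j(s) = -1/20 (j(s) = 1/(-20) = 1*(-1/20) = -1/20)
(v(-40) + 33099) + j(-184) = (4 + 33099) - 1/20 = 33103 - 1/20 = 662059/20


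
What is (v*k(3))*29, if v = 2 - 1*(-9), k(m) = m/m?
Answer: 319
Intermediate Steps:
k(m) = 1
v = 11 (v = 2 + 9 = 11)
(v*k(3))*29 = (11*1)*29 = 11*29 = 319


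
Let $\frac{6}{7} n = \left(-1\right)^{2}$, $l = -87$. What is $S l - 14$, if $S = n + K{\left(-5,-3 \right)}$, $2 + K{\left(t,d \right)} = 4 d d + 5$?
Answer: $- \frac{7017}{2} \approx -3508.5$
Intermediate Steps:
$n = \frac{7}{6}$ ($n = \frac{7 \left(-1\right)^{2}}{6} = \frac{7}{6} \cdot 1 = \frac{7}{6} \approx 1.1667$)
$K{\left(t,d \right)} = 3 + 4 d^{2}$ ($K{\left(t,d \right)} = -2 + \left(4 d d + 5\right) = -2 + \left(4 d^{2} + 5\right) = -2 + \left(5 + 4 d^{2}\right) = 3 + 4 d^{2}$)
$S = \frac{241}{6}$ ($S = \frac{7}{6} + \left(3 + 4 \left(-3\right)^{2}\right) = \frac{7}{6} + \left(3 + 4 \cdot 9\right) = \frac{7}{6} + \left(3 + 36\right) = \frac{7}{6} + 39 = \frac{241}{6} \approx 40.167$)
$S l - 14 = \frac{241}{6} \left(-87\right) - 14 = - \frac{6989}{2} - 14 = - \frac{7017}{2}$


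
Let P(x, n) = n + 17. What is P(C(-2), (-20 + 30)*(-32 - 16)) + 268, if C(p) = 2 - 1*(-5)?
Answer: -195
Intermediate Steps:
C(p) = 7 (C(p) = 2 + 5 = 7)
P(x, n) = 17 + n
P(C(-2), (-20 + 30)*(-32 - 16)) + 268 = (17 + (-20 + 30)*(-32 - 16)) + 268 = (17 + 10*(-48)) + 268 = (17 - 480) + 268 = -463 + 268 = -195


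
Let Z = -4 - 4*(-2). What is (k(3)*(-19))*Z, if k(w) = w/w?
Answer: -76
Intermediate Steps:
Z = 4 (Z = -4 + 8 = 4)
k(w) = 1
(k(3)*(-19))*Z = (1*(-19))*4 = -19*4 = -76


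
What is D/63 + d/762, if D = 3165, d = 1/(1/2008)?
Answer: 141013/2667 ≈ 52.873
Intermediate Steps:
d = 2008 (d = 1/(1/2008) = 2008)
D/63 + d/762 = 3165/63 + 2008/762 = 3165*(1/63) + 2008*(1/762) = 1055/21 + 1004/381 = 141013/2667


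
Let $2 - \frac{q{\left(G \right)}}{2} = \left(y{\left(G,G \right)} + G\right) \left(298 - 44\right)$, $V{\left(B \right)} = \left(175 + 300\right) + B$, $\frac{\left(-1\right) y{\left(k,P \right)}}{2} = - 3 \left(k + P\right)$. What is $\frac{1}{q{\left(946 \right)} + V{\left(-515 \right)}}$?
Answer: $- \frac{1}{6247420} \approx -1.6007 \cdot 10^{-7}$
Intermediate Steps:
$y{\left(k,P \right)} = 6 P + 6 k$ ($y{\left(k,P \right)} = - 2 \left(- 3 \left(k + P\right)\right) = - 2 \left(- 3 \left(P + k\right)\right) = - 2 \left(- 3 P - 3 k\right) = 6 P + 6 k$)
$V{\left(B \right)} = 475 + B$
$q{\left(G \right)} = 4 - 6604 G$ ($q{\left(G \right)} = 4 - 2 \left(\left(6 G + 6 G\right) + G\right) \left(298 - 44\right) = 4 - 2 \left(12 G + G\right) 254 = 4 - 2 \cdot 13 G 254 = 4 - 2 \cdot 3302 G = 4 - 6604 G$)
$\frac{1}{q{\left(946 \right)} + V{\left(-515 \right)}} = \frac{1}{\left(4 - 6247384\right) + \left(475 - 515\right)} = \frac{1}{\left(4 - 6247384\right) - 40} = \frac{1}{-6247380 - 40} = \frac{1}{-6247420} = - \frac{1}{6247420}$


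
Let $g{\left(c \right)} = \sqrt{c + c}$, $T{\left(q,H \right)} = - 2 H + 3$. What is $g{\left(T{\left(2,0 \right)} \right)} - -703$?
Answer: $703 + \sqrt{6} \approx 705.45$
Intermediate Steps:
$T{\left(q,H \right)} = 3 - 2 H$
$g{\left(c \right)} = \sqrt{2} \sqrt{c}$ ($g{\left(c \right)} = \sqrt{2 c} = \sqrt{2} \sqrt{c}$)
$g{\left(T{\left(2,0 \right)} \right)} - -703 = \sqrt{2} \sqrt{3 - 0} - -703 = \sqrt{2} \sqrt{3 + 0} + 703 = \sqrt{2} \sqrt{3} + 703 = \sqrt{6} + 703 = 703 + \sqrt{6}$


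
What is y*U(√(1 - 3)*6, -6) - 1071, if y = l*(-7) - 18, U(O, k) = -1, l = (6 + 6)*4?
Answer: -717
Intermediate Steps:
l = 48 (l = 12*4 = 48)
y = -354 (y = 48*(-7) - 18 = -336 - 18 = -354)
y*U(√(1 - 3)*6, -6) - 1071 = -354*(-1) - 1071 = 354 - 1071 = -717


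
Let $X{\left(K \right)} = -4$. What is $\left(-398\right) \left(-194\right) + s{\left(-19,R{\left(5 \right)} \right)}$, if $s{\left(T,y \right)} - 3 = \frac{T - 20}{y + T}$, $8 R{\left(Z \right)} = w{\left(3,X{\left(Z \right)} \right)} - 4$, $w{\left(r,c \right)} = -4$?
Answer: $\frac{1544339}{20} \approx 77217.0$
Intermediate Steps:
$R{\left(Z \right)} = -1$ ($R{\left(Z \right)} = \frac{-4 - 4}{8} = \frac{1}{8} \left(-8\right) = -1$)
$s{\left(T,y \right)} = 3 + \frac{-20 + T}{T + y}$ ($s{\left(T,y \right)} = 3 + \frac{T - 20}{y + T} = 3 + \frac{-20 + T}{T + y}$)
$\left(-398\right) \left(-194\right) + s{\left(-19,R{\left(5 \right)} \right)} = \left(-398\right) \left(-194\right) + \frac{-20 + 3 \left(-1\right) + 4 \left(-19\right)}{-19 - 1} = 77212 + \frac{-20 - 3 - 76}{-20} = 77212 - - \frac{99}{20} = 77212 + \frac{99}{20} = \frac{1544339}{20}$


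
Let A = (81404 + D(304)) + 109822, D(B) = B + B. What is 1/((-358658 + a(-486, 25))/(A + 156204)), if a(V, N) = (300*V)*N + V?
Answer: -174019/2002072 ≈ -0.086919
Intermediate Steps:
D(B) = 2*B
A = 191834 (A = (81404 + 2*304) + 109822 = (81404 + 608) + 109822 = 82012 + 109822 = 191834)
a(V, N) = V + 300*N*V (a(V, N) = 300*N*V + V = V + 300*N*V)
1/((-358658 + a(-486, 25))/(A + 156204)) = 1/((-358658 - 486*(1 + 300*25))/(191834 + 156204)) = 1/((-358658 - 486*(1 + 7500))/348038) = 1/((-358658 - 486*7501)*(1/348038)) = 1/((-358658 - 3645486)*(1/348038)) = 1/(-4004144*1/348038) = 1/(-2002072/174019) = -174019/2002072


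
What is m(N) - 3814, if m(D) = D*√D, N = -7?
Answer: -3814 - 7*I*√7 ≈ -3814.0 - 18.52*I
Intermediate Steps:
m(D) = D^(3/2)
m(N) - 3814 = (-7)^(3/2) - 3814 = -7*I*√7 - 3814 = -3814 - 7*I*√7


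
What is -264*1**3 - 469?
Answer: -733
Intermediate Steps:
-264*1**3 - 469 = -264*1 - 469 = -264 - 469 = -733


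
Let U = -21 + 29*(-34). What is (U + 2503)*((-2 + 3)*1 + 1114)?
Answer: 1668040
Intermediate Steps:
U = -1007 (U = -21 - 986 = -1007)
(U + 2503)*((-2 + 3)*1 + 1114) = (-1007 + 2503)*((-2 + 3)*1 + 1114) = 1496*(1*1 + 1114) = 1496*(1 + 1114) = 1496*1115 = 1668040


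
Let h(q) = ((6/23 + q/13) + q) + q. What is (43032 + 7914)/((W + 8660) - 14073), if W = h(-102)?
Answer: -15232854/1681751 ≈ -9.0577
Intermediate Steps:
h(q) = 6/23 + 27*q/13 (h(q) = ((6*(1/23) + q*(1/13)) + q) + q = ((6/23 + q/13) + q) + q = (6/23 + 14*q/13) + q = 6/23 + 27*q/13)
W = -63264/299 (W = 6/23 + (27/13)*(-102) = 6/23 - 2754/13 = -63264/299 ≈ -211.59)
(43032 + 7914)/((W + 8660) - 14073) = (43032 + 7914)/((-63264/299 + 8660) - 14073) = 50946/(2526076/299 - 14073) = 50946/(-1681751/299) = 50946*(-299/1681751) = -15232854/1681751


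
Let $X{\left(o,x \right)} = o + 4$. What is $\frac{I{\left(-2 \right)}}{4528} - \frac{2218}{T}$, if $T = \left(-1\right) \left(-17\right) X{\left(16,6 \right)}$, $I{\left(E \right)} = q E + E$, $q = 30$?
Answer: $- \frac{1258023}{192440} \approx -6.5372$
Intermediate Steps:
$I{\left(E \right)} = 31 E$ ($I{\left(E \right)} = 30 E + E = 31 E$)
$X{\left(o,x \right)} = 4 + o$
$T = 340$ ($T = \left(-1\right) \left(-17\right) \left(4 + 16\right) = 17 \cdot 20 = 340$)
$\frac{I{\left(-2 \right)}}{4528} - \frac{2218}{T} = \frac{31 \left(-2\right)}{4528} - \frac{2218}{340} = \left(-62\right) \frac{1}{4528} - \frac{1109}{170} = - \frac{31}{2264} - \frac{1109}{170} = - \frac{1258023}{192440}$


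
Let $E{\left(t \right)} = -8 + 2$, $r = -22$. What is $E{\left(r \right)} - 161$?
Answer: $-167$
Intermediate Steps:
$E{\left(t \right)} = -6$
$E{\left(r \right)} - 161 = -6 - 161 = -167$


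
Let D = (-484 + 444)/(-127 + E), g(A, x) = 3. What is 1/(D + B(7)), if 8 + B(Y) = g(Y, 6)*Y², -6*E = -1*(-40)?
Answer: 401/55859 ≈ 0.0071788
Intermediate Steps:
E = -20/3 (E = -(-1)*(-40)/6 = -⅙*40 = -20/3 ≈ -6.6667)
B(Y) = -8 + 3*Y²
D = 120/401 (D = (-484 + 444)/(-127 - 20/3) = -40/(-401/3) = -40*(-3/401) = 120/401 ≈ 0.29925)
1/(D + B(7)) = 1/(120/401 + (-8 + 3*7²)) = 1/(120/401 + (-8 + 3*49)) = 1/(120/401 + (-8 + 147)) = 1/(120/401 + 139) = 1/(55859/401) = 401/55859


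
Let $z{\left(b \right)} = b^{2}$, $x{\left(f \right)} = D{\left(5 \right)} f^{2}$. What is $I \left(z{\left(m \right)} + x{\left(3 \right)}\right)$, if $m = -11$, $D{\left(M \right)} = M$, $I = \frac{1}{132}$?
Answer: $\frac{83}{66} \approx 1.2576$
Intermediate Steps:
$I = \frac{1}{132} \approx 0.0075758$
$x{\left(f \right)} = 5 f^{2}$
$I \left(z{\left(m \right)} + x{\left(3 \right)}\right) = \frac{\left(-11\right)^{2} + 5 \cdot 3^{2}}{132} = \frac{121 + 5 \cdot 9}{132} = \frac{121 + 45}{132} = \frac{1}{132} \cdot 166 = \frac{83}{66}$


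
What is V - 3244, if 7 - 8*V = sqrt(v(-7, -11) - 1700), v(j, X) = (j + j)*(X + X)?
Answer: -25945/8 - I*sqrt(87)/2 ≈ -3243.1 - 4.6637*I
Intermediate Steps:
v(j, X) = 4*X*j (v(j, X) = (2*j)*(2*X) = 4*X*j)
V = 7/8 - I*sqrt(87)/2 (V = 7/8 - sqrt(4*(-11)*(-7) - 1700)/8 = 7/8 - sqrt(308 - 1700)/8 = 7/8 - I*sqrt(87)/2 ≈ 0.875 - 4.6637*I)
V - 3244 = (7/8 - I*sqrt(87)/2) - 3244 = -25945/8 - I*sqrt(87)/2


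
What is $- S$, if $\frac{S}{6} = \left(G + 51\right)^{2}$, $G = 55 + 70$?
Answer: $-185856$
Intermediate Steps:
$G = 125$
$S = 185856$ ($S = 6 \left(125 + 51\right)^{2} = 6 \cdot 176^{2} = 6 \cdot 30976 = 185856$)
$- S = \left(-1\right) 185856 = -185856$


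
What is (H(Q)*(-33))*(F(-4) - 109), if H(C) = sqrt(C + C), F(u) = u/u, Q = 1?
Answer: 3564*sqrt(2) ≈ 5040.3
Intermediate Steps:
F(u) = 1
H(C) = sqrt(2)*sqrt(C) (H(C) = sqrt(2*C) = sqrt(2)*sqrt(C))
(H(Q)*(-33))*(F(-4) - 109) = ((sqrt(2)*sqrt(1))*(-33))*(1 - 109) = ((sqrt(2)*1)*(-33))*(-108) = (sqrt(2)*(-33))*(-108) = -33*sqrt(2)*(-108) = 3564*sqrt(2)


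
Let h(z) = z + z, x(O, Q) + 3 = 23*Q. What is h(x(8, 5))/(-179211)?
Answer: -224/179211 ≈ -0.0012499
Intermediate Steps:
x(O, Q) = -3 + 23*Q
h(z) = 2*z
h(x(8, 5))/(-179211) = (2*(-3 + 23*5))/(-179211) = (2*(-3 + 115))*(-1/179211) = (2*112)*(-1/179211) = 224*(-1/179211) = -224/179211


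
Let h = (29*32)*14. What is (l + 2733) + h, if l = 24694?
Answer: 40419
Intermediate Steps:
h = 12992 (h = 928*14 = 12992)
(l + 2733) + h = (24694 + 2733) + 12992 = 27427 + 12992 = 40419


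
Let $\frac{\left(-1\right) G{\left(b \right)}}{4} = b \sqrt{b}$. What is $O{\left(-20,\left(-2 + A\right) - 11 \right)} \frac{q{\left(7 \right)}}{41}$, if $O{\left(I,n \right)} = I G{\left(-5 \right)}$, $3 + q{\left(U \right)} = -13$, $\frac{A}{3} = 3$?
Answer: $\frac{6400 i \sqrt{5}}{41} \approx 349.04 i$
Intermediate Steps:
$A = 9$ ($A = 3 \cdot 3 = 9$)
$G{\left(b \right)} = - 4 b^{\frac{3}{2}}$ ($G{\left(b \right)} = - 4 b \sqrt{b} = - 4 b^{\frac{3}{2}}$)
$q{\left(U \right)} = -16$ ($q{\left(U \right)} = -3 - 13 = -16$)
$O{\left(I,n \right)} = 20 i I \sqrt{5}$ ($O{\left(I,n \right)} = I \left(- 4 \left(-5\right)^{\frac{3}{2}}\right) = I \left(- 4 \left(- 5 i \sqrt{5}\right)\right) = I 20 i \sqrt{5} = 20 i I \sqrt{5}$)
$O{\left(-20,\left(-2 + A\right) - 11 \right)} \frac{q{\left(7 \right)}}{41} = 20 i \left(-20\right) \sqrt{5} \left(- \frac{16}{41}\right) = - 400 i \sqrt{5} \left(\left(-16\right) \frac{1}{41}\right) = - 400 i \sqrt{5} \left(- \frac{16}{41}\right) = \frac{6400 i \sqrt{5}}{41}$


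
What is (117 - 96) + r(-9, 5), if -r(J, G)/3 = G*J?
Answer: 156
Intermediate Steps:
r(J, G) = -3*G*J
(117 - 96) + r(-9, 5) = (117 - 96) - 3*5*(-9) = 21 + 135 = 156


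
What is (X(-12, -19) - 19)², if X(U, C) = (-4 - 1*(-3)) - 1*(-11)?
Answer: 81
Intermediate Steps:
X(U, C) = 10 (X(U, C) = (-4 + 3) + 11 = -1 + 11 = 10)
(X(-12, -19) - 19)² = (10 - 19)² = (-9)² = 81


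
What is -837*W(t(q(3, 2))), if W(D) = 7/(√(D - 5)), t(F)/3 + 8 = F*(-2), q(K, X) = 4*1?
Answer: 5859*I*√53/53 ≈ 804.8*I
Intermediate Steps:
q(K, X) = 4
t(F) = -24 - 6*F (t(F) = -24 + 3*(F*(-2)) = -24 + 3*(-2*F) = -24 - 6*F)
W(D) = 7/√(-5 + D) (W(D) = 7/(√(-5 + D)) = 7/√(-5 + D))
-837*W(t(q(3, 2))) = -5859/√(-5 + (-24 - 6*4)) = -5859/√(-5 + (-24 - 24)) = -5859/√(-5 - 48) = -5859/√(-53) = -5859*(-I*√53/53) = -(-5859)*I*√53/53 = 5859*I*√53/53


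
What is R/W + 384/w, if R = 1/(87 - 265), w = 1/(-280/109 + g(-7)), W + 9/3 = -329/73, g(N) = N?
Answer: -39067534571/10632296 ≈ -3674.4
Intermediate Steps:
W = -548/73 (W = -3 - 329/73 = -548/73 ≈ -7.5069)
w = -109/1043 (w = 1/(-280/109 - 7) = 1/(-1043/109) = -109/1043 ≈ -0.10451)
R = -1/178 (R = 1/(-178) = -1/178 ≈ -0.0056180)
R/W + 384/w = -1/(178*(-548/73)) + 384/(-109/1043) = -1/178*(-73/548) + 384*(-1043/109) = 73/97544 - 400512/109 = -39067534571/10632296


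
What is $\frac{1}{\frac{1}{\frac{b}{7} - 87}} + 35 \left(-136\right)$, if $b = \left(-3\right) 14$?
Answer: $-4853$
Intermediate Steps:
$b = -42$
$\frac{1}{\frac{1}{\frac{b}{7} - 87}} + 35 \left(-136\right) = \frac{1}{\frac{1}{- \frac{42}{7} - 87}} + 35 \left(-136\right) = \frac{1}{\frac{1}{\left(-42\right) \frac{1}{7} - 87}} - 4760 = \frac{1}{\frac{1}{-6 - 87}} - 4760 = \frac{1}{\frac{1}{-93}} - 4760 = \frac{1}{- \frac{1}{93}} - 4760 = -93 - 4760 = -4853$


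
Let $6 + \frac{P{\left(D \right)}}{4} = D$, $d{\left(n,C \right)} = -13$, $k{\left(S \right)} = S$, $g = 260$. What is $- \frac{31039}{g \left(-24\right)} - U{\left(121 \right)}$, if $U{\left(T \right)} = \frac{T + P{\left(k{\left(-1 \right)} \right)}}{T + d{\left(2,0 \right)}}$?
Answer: $\frac{76997}{18720} \approx 4.1131$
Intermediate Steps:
$P{\left(D \right)} = -24 + 4 D$
$U{\left(T \right)} = \frac{-28 + T}{-13 + T}$ ($U{\left(T \right)} = \frac{T + \left(-24 + 4 \left(-1\right)\right)}{T - 13} = \frac{T - 28}{-13 + T} = \frac{-28 + T}{-13 + T}$)
$- \frac{31039}{g \left(-24\right)} - U{\left(121 \right)} = - \frac{31039}{260 \left(-24\right)} - \frac{-28 + 121}{-13 + 121} = - \frac{31039}{-6240} - \frac{1}{108} \cdot 93 = \left(-31039\right) \left(- \frac{1}{6240}\right) - \frac{1}{108} \cdot 93 = \frac{31039}{6240} - \frac{31}{36} = \frac{76997}{18720}$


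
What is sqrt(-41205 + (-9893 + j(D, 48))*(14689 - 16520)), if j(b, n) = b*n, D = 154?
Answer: sqrt(4538126) ≈ 2130.3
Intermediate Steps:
sqrt(-41205 + (-9893 + j(D, 48))*(14689 - 16520)) = sqrt(-41205 + (-9893 + 154*48)*(14689 - 16520)) = sqrt(-41205 + (-9893 + 7392)*(-1831)) = sqrt(-41205 - 2501*(-1831)) = sqrt(-41205 + 4579331) = sqrt(4538126)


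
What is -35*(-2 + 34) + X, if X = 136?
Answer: -984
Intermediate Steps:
-35*(-2 + 34) + X = -35*(-2 + 34) + 136 = -35*32 + 136 = -1120 + 136 = -984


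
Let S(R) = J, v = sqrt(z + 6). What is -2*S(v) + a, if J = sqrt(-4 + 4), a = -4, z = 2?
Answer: -4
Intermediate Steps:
J = 0 (J = sqrt(0) = 0)
v = 2*sqrt(2) (v = sqrt(2 + 6) = sqrt(8) = 2*sqrt(2) ≈ 2.8284)
S(R) = 0
-2*S(v) + a = -2*0 - 4 = 0 - 4 = -4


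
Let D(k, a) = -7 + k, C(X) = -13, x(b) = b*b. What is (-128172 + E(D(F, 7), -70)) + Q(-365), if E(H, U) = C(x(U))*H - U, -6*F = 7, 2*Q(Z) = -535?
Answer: -384790/3 ≈ -1.2826e+5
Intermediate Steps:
x(b) = b**2
Q(Z) = -535/2 (Q(Z) = (1/2)*(-535) = -535/2)
F = -7/6 (F = -1/6*7 = -7/6 ≈ -1.1667)
E(H, U) = -U - 13*H (E(H, U) = -13*H - U = -U - 13*H)
(-128172 + E(D(F, 7), -70)) + Q(-365) = (-128172 + (-1*(-70) - 13*(-7 - 7/6))) - 535/2 = (-128172 + (70 - 13*(-49/6))) - 535/2 = (-128172 + (70 + 637/6)) - 535/2 = (-128172 + 1057/6) - 535/2 = -767975/6 - 535/2 = -384790/3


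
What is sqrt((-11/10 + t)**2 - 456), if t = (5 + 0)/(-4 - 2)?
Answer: I*sqrt(101759)/15 ≈ 21.266*I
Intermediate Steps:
t = -5/6 (t = 5/(-6) = 5*(-1/6) = -5/6 ≈ -0.83333)
sqrt((-11/10 + t)**2 - 456) = sqrt((-11/10 - 5/6)**2 - 456) = sqrt((-29/15)**2 - 456) = sqrt(841/225 - 456) = sqrt(-101759/225) = I*sqrt(101759)/15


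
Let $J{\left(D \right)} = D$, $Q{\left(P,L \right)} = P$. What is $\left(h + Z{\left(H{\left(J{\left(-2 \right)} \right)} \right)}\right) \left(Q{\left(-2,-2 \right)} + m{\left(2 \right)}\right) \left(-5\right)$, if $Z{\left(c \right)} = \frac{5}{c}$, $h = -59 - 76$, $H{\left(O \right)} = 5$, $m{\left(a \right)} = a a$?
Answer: $1340$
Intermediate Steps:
$m{\left(a \right)} = a^{2}$
$h = -135$ ($h = -59 - 76 = -135$)
$\left(h + Z{\left(H{\left(J{\left(-2 \right)} \right)} \right)}\right) \left(Q{\left(-2,-2 \right)} + m{\left(2 \right)}\right) \left(-5\right) = \left(-135 + \frac{5}{5}\right) \left(-2 + 2^{2}\right) \left(-5\right) = \left(-135 + 5 \cdot \frac{1}{5}\right) \left(-2 + 4\right) \left(-5\right) = \left(-135 + 1\right) 2 \left(-5\right) = \left(-134\right) \left(-10\right) = 1340$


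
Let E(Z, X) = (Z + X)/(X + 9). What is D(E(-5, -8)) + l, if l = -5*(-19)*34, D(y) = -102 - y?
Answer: 3141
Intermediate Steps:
E(Z, X) = (X + Z)/(9 + X)
l = 3230 (l = 95*34 = 3230)
D(E(-5, -8)) + l = (-102 - (-8 - 5)/(9 - 8)) + 3230 = (-102 - (-13)/1) + 3230 = (-102 - (-13)) + 3230 = (-102 - 1*(-13)) + 3230 = (-102 + 13) + 3230 = -89 + 3230 = 3141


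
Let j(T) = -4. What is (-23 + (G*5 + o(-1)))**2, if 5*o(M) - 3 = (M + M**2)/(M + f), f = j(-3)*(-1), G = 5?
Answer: 169/25 ≈ 6.7600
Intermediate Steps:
f = 4 (f = -4*(-1) = 4)
o(M) = 3/5 + (M + M**2)/(5*(4 + M)) (o(M) = 3/5 + ((M + M**2)/(M + 4))/5 = 3/5 + ((M + M**2)/(4 + M))/5 = 3/5 + (M + M**2)/(5*(4 + M)))
(-23 + (G*5 + o(-1)))**2 = (-23 + (5*5 + (12 + (-1)**2 + 4*(-1))/(5*(4 - 1))))**2 = (-23 + (25 + (1/5)*(12 + 1 - 4)/3))**2 = (-23 + (25 + (1/5)*(1/3)*9))**2 = (-23 + (25 + 3/5))**2 = (-23 + 128/5)**2 = (13/5)**2 = 169/25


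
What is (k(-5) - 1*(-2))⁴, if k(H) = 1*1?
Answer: 81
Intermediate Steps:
k(H) = 1
(k(-5) - 1*(-2))⁴ = (1 - 1*(-2))⁴ = (1 + 2)⁴ = 3⁴ = 81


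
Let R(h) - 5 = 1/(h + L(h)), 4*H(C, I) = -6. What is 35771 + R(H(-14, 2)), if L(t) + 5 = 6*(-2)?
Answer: 1323710/37 ≈ 35776.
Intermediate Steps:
L(t) = -17 (L(t) = -5 + 6*(-2) = -5 - 12 = -17)
H(C, I) = -3/2 (H(C, I) = (¼)*(-6) = -3/2)
R(h) = 5 + 1/(-17 + h) (R(h) = 5 + 1/(h - 17) = 5 + 1/(-17 + h))
35771 + R(H(-14, 2)) = 35771 + (-84 + 5*(-3/2))/(-17 - 3/2) = 35771 + (-84 - 15/2)/(-37/2) = 35771 - 2/37*(-183/2) = 35771 + 183/37 = 1323710/37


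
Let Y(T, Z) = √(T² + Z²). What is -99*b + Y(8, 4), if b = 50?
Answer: -4950 + 4*√5 ≈ -4941.1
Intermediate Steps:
-99*b + Y(8, 4) = -99*50 + √(8² + 4²) = -4950 + √(64 + 16) = -4950 + √80 = -4950 + 4*√5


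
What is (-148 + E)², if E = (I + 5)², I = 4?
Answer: 4489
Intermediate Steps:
E = 81 (E = (4 + 5)² = 9² = 81)
(-148 + E)² = (-148 + 81)² = (-67)² = 4489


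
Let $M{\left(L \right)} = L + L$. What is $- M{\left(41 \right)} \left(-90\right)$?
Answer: $7380$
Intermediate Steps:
$M{\left(L \right)} = 2 L$
$- M{\left(41 \right)} \left(-90\right) = - 2 \cdot 41 \left(-90\right) = - 82 \left(-90\right) = \left(-1\right) \left(-7380\right) = 7380$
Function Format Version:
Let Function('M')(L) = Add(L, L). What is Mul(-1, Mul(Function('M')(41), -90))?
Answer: 7380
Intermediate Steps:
Function('M')(L) = Mul(2, L)
Mul(-1, Mul(Function('M')(41), -90)) = Mul(-1, Mul(Mul(2, 41), -90)) = Mul(-1, Mul(82, -90)) = Mul(-1, -7380) = 7380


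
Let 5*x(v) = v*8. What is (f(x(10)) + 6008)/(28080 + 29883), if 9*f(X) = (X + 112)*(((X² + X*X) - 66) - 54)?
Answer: 104248/521667 ≈ 0.19984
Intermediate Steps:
x(v) = 8*v/5 (x(v) = (v*8)/5 = (8*v)/5 = 8*v/5)
f(X) = (-120 + 2*X²)*(112 + X)/9 (f(X) = ((X + 112)*(((X² + X*X) - 66) - 54))/9 = ((112 + X)*(((X² + X²) - 66) - 54))/9 = ((112 + X)*((2*X² - 66) - 54))/9 = ((112 + X)*((-66 + 2*X²) - 54))/9 = ((112 + X)*(-120 + 2*X²))/9 = ((-120 + 2*X²)*(112 + X))/9 = (-120 + 2*X²)*(112 + X)/9)
(f(x(10)) + 6008)/(28080 + 29883) = ((-4480/3 - 64*10/3 + 2*((8/5)*10)³/9 + 224*((8/5)*10)²/9) + 6008)/(28080 + 29883) = ((-4480/3 - 40/3*16 + (2/9)*16³ + (224/9)*16²) + 6008)/57963 = ((-4480/3 - 640/3 + (2/9)*4096 + (224/9)*256) + 6008)*(1/57963) = ((-4480/3 - 640/3 + 8192/9 + 57344/9) + 6008)*(1/57963) = (50176/9 + 6008)*(1/57963) = (104248/9)*(1/57963) = 104248/521667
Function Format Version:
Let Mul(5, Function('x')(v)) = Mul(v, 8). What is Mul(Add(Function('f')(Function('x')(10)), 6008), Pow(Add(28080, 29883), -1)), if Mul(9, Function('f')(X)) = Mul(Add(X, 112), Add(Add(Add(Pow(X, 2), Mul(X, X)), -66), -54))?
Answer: Rational(104248, 521667) ≈ 0.19984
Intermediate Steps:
Function('x')(v) = Mul(Rational(8, 5), v) (Function('x')(v) = Mul(Rational(1, 5), Mul(v, 8)) = Mul(Rational(1, 5), Mul(8, v)) = Mul(Rational(8, 5), v))
Function('f')(X) = Mul(Rational(1, 9), Add(-120, Mul(2, Pow(X, 2))), Add(112, X)) (Function('f')(X) = Mul(Rational(1, 9), Mul(Add(X, 112), Add(Add(Add(Pow(X, 2), Mul(X, X)), -66), -54))) = Mul(Rational(1, 9), Mul(Add(112, X), Add(Add(Add(Pow(X, 2), Pow(X, 2)), -66), -54))) = Mul(Rational(1, 9), Mul(Add(112, X), Add(Add(Mul(2, Pow(X, 2)), -66), -54))) = Mul(Rational(1, 9), Mul(Add(112, X), Add(Add(-66, Mul(2, Pow(X, 2))), -54))) = Mul(Rational(1, 9), Mul(Add(112, X), Add(-120, Mul(2, Pow(X, 2))))) = Mul(Rational(1, 9), Mul(Add(-120, Mul(2, Pow(X, 2))), Add(112, X))) = Mul(Rational(1, 9), Add(-120, Mul(2, Pow(X, 2))), Add(112, X)))
Mul(Add(Function('f')(Function('x')(10)), 6008), Pow(Add(28080, 29883), -1)) = Mul(Add(Add(Rational(-4480, 3), Mul(Rational(-40, 3), Mul(Rational(8, 5), 10)), Mul(Rational(2, 9), Pow(Mul(Rational(8, 5), 10), 3)), Mul(Rational(224, 9), Pow(Mul(Rational(8, 5), 10), 2))), 6008), Pow(Add(28080, 29883), -1)) = Mul(Add(Add(Rational(-4480, 3), Mul(Rational(-40, 3), 16), Mul(Rational(2, 9), Pow(16, 3)), Mul(Rational(224, 9), Pow(16, 2))), 6008), Pow(57963, -1)) = Mul(Add(Add(Rational(-4480, 3), Rational(-640, 3), Mul(Rational(2, 9), 4096), Mul(Rational(224, 9), 256)), 6008), Rational(1, 57963)) = Mul(Add(Add(Rational(-4480, 3), Rational(-640, 3), Rational(8192, 9), Rational(57344, 9)), 6008), Rational(1, 57963)) = Mul(Add(Rational(50176, 9), 6008), Rational(1, 57963)) = Mul(Rational(104248, 9), Rational(1, 57963)) = Rational(104248, 521667)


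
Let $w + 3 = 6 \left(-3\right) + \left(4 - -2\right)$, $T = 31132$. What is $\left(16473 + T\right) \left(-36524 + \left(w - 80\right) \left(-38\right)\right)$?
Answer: $-1566870970$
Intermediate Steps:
$w = -15$ ($w = -3 + \left(6 \left(-3\right) + \left(4 - -2\right)\right) = -3 + \left(-18 + \left(4 + 2\right)\right) = -3 + \left(-18 + 6\right) = -3 - 12 = -15$)
$\left(16473 + T\right) \left(-36524 + \left(w - 80\right) \left(-38\right)\right) = \left(16473 + 31132\right) \left(-36524 + \left(-15 - 80\right) \left(-38\right)\right) = 47605 \left(-36524 - -3610\right) = 47605 \left(-36524 + 3610\right) = 47605 \left(-32914\right) = -1566870970$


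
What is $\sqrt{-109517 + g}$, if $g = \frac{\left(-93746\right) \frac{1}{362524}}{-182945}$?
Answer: $\frac{i \sqrt{120430409394785307597724630}}{33160976590} \approx 330.93 i$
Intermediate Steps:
$g = \frac{46873}{33160976590}$ ($g = \left(-93746\right) \frac{1}{362524} \left(- \frac{1}{182945}\right) = \left(- \frac{46873}{181262}\right) \left(- \frac{1}{182945}\right) = \frac{46873}{33160976590} \approx 1.4135 \cdot 10^{-6}$)
$\sqrt{-109517 + g} = \sqrt{-109517 + \frac{46873}{33160976590}} = \sqrt{- \frac{3631690673160157}{33160976590}} = \frac{i \sqrt{120430409394785307597724630}}{33160976590}$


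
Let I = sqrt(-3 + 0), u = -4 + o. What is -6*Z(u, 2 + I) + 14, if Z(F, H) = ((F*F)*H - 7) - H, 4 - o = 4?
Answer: -124 - 90*I*sqrt(3) ≈ -124.0 - 155.88*I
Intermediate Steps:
o = 0 (o = 4 - 1*4 = 4 - 4 = 0)
u = -4 (u = -4 + 0 = -4)
I = I*sqrt(3) (I = sqrt(-3) = I*sqrt(3) ≈ 1.732*I)
Z(F, H) = -7 - H + H*F**2 (Z(F, H) = (F**2*H - 7) - H = (H*F**2 - 7) - H = (-7 + H*F**2) - H = -7 - H + H*F**2)
-6*Z(u, 2 + I) + 14 = -6*(-7 - (2 + I*sqrt(3)) + (2 + I*sqrt(3))*(-4)**2) + 14 = -6*(-7 + (-2 - I*sqrt(3)) + (2 + I*sqrt(3))*16) + 14 = -6*(-7 + (-2 - I*sqrt(3)) + (32 + 16*I*sqrt(3))) + 14 = -6*(23 + 15*I*sqrt(3)) + 14 = (-138 - 90*I*sqrt(3)) + 14 = -124 - 90*I*sqrt(3)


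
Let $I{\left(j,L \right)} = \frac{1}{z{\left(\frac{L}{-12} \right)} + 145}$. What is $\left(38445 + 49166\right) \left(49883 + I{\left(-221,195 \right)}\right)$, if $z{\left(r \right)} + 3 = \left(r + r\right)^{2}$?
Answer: $\frac{20946845916253}{4793} \approx 4.3703 \cdot 10^{9}$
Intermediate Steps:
$z{\left(r \right)} = -3 + 4 r^{2}$ ($z{\left(r \right)} = -3 + \left(r + r\right)^{2} = -3 + \left(2 r\right)^{2} = -3 + 4 r^{2}$)
$I{\left(j,L \right)} = \frac{1}{142 + \frac{L^{2}}{36}}$ ($I{\left(j,L \right)} = \frac{1}{\left(-3 + 4 \left(\frac{L}{-12}\right)^{2}\right) + 145} = \frac{1}{\left(-3 + 4 \left(L \left(- \frac{1}{12}\right)\right)^{2}\right) + 145} = \frac{1}{\left(-3 + 4 \left(- \frac{L}{12}\right)^{2}\right) + 145} = \frac{1}{\left(-3 + 4 \frac{L^{2}}{144}\right) + 145} = \frac{1}{\left(-3 + \frac{L^{2}}{36}\right) + 145} = \frac{1}{142 + \frac{L^{2}}{36}}$)
$\left(38445 + 49166\right) \left(49883 + I{\left(-221,195 \right)}\right) = \left(38445 + 49166\right) \left(49883 + \frac{36}{5112 + 195^{2}}\right) = 87611 \left(49883 + \frac{36}{5112 + 38025}\right) = 87611 \left(49883 + \frac{36}{43137}\right) = 87611 \left(49883 + 36 \cdot \frac{1}{43137}\right) = 87611 \left(49883 + \frac{4}{4793}\right) = 87611 \cdot \frac{239089223}{4793} = \frac{20946845916253}{4793}$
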